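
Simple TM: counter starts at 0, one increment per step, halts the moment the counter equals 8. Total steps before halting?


Counter starts at 0. Counting sequence:
  Step 1: counter = 1
  Step 2: counter = 2
  Step 3: counter = 3
  Step 4: counter = 4
  Step 5: counter = 5
  Step 6: counter = 6
  Step 7: counter = 7
  Step 8: counter = 8
Counter reached 8 -> halt
Total steps = 8

8


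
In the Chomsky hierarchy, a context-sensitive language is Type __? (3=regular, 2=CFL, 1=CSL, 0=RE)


Chomsky hierarchy levels:
  Type 3: Regular (DFA/NFA/regex)
  Type 2: Context-free (PDA)
  Type 1: Context-sensitive
  Type 0: Recursively enumerable (TM)
'context-sensitive' corresponds to Type 1

1


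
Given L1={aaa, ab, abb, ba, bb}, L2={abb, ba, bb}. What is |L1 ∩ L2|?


L1 = {aaa, ab, abb, ba, bb}
L2 = {abb, ba, bb}
Checking each string in L1 against L2:
  'aaa': in L2? No
  'ab': in L2? No
  'abb': in L2? Yes
  'ba': in L2? Yes
  'bb': in L2? Yes
Intersection = {abb, ba, bb}
|L1 ∩ L2| = 3

3


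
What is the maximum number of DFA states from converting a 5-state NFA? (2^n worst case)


NFA has 5 states
Subset construction: each DFA state = subset of NFA states
Maximum subsets = 2^5
2^5 = 32

32


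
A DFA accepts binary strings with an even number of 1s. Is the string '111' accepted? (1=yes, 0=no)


DFA has 2 states: q_even (start, accept=yes) and q_odd
Processing string '111' character by character:
  Position 0: read '1', 1-count=1 -> q_odd
  Position 1: read '1', 1-count=2 -> q_even
  Position 2: read '1', 1-count=3 -> q_odd
Final state: q_odd, total 1s = 3 (odd); the DFA requires an even count -> reject

0


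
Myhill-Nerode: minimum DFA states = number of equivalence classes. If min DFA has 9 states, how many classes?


Myhill-Nerode theorem:
Number of equivalence classes = number of states in minimal DFA
Minimal DFA states = 9
Therefore equivalence classes = 9

9


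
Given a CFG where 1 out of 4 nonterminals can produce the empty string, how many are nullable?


Nonterminals: {S, A, B, C}
A nonterminal is nullable if it can derive epsilon
Counting nullable nonterminals: 1
Total nullable = 1

1


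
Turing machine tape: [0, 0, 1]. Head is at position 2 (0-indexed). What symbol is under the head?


Tape: [0, 0, 1]
Positions: 0 1 2
Values:    0 0 1
Head at position 2
tape[2] = 1

1


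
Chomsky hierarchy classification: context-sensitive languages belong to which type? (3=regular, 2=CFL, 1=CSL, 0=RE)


Chomsky hierarchy levels:
  Type 3: Regular (DFA/NFA/regex)
  Type 2: Context-free (PDA)
  Type 1: Context-sensitive
  Type 0: Recursively enumerable (TM)
'context-sensitive' corresponds to Type 1

1


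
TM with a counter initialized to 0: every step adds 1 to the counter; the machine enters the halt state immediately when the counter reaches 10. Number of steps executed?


Counter starts at 0. Counting sequence:
  Step 1: counter = 1
  Step 2: counter = 2
  Step 3: counter = 3
  Step 4: counter = 4
  Step 5: counter = 5
  Step 6: counter = 6
  ...
  Step 10: counter = 10
Counter reached 10 -> halt
Total steps = 10

10


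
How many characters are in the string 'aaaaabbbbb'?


String: 'aaaaabbbbb'
Counting characters:
  'a' appears 5 time(s)
  'b' appears 5 time(s)
Total length = 5 + 5 = 10

10


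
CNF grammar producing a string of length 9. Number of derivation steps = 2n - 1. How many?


Chomsky Normal Form derivation:
String length n = 9
Each step either:
  - Splits a nonterminal into two (n-1 such steps)
  - Converts a nonterminal to terminal (n such steps)
Total = (n-1) + n = 2n - 1
= 2(9) - 1
= 18 - 1
= 17

17


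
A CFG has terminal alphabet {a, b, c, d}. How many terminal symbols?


Terminal symbols: a, b, c, d
Counting each: a (#1), b (#2), c (#3), d (#4)
Total = 4

4


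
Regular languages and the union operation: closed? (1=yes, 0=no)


Regular languages are closed under all standard operations:
- Union: Yes (product construction)
- Intersection: Yes (product construction)
- Complement: Yes (swap accept/reject)
- Concatenation: Yes (NFA construction)
Operation: union -> Closed

1


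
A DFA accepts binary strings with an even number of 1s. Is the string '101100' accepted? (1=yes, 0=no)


DFA has 2 states: q_even (start, accept=yes) and q_odd
Processing string '101100' character by character:
  Position 0: read '1', 1-count=1 -> q_odd
  Position 1: read '0', 1-count=1 -> q_odd (no change)
  Position 2: read '1', 1-count=2 -> q_even
  Position 3: read '1', 1-count=3 -> q_odd
  Position 4: read '0', 1-count=3 -> q_odd (no change)
  Position 5: read '0', 1-count=3 -> q_odd (no change)
Final state: q_odd, total 1s = 3 (odd); the DFA requires an even count -> reject

0


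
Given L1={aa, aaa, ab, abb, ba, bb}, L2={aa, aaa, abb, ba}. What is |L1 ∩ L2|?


L1 = {aa, aaa, ab, abb, ba, bb}
L2 = {aa, aaa, abb, ba}
Checking each string in L1 against L2:
  'aa': in L2? Yes
  'aaa': in L2? Yes
  'ab': in L2? No
  'abb': in L2? Yes
  'ba': in L2? Yes
  'bb': in L2? No
Intersection = {aa, aaa, abb, ba}
|L1 ∩ L2| = 4

4


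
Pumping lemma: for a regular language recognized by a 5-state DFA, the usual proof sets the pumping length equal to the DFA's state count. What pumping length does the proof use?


Pumping lemma for regular languages (standard proof):
Take p = |Q|, the number of DFA states.
Any string of length >= |Q| passes through |Q|+1 states while reading its first |Q| symbols,
so by pigeonhole some state repeats, giving the loop that can be pumped.
Here |Q| = 5
Therefore the proof uses p = 5

5


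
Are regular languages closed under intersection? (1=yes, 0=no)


Regular languages are closed under:
- Union (DFA product construction)
- Intersection (DFA product construction)
- Complement (swap accept/reject states)
- Concatenation (NFA construction)
- Kleene star (NFA construction)
intersection is in this list
Therefore: closed

1


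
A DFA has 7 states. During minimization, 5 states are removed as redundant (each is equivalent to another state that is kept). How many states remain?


Original DFA: 7 states
Redundant states removed: 5
Minimized states = original - removed
= 7 - 5
= 2

2


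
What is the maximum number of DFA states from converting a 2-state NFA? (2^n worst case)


NFA has 2 states
Subset construction: each DFA state = subset of NFA states
Maximum subsets = 2^2
2^2 = 4

4


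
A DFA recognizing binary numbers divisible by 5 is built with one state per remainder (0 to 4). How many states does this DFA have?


Divisibility by 5 is tracked via the remainder mod 5: 0, 1, ..., 4
The construction assigns one state to each remainder
Number of remainders = 5

5


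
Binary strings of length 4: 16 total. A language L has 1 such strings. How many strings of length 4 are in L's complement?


Alphabet: {0,1}
String length: 4
Total strings of length 4 = 2^4 = 16
Strings in L = 1
Complement = total - |L|
= 16 - 1
= 15

15


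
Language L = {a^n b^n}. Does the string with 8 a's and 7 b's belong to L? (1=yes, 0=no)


Language requires equal numbers of a's and b's
PDA pushes for each 'a', pops for each 'b'
Number of a's = 8
Number of b's = 7
8 != 7 -> Reject

0


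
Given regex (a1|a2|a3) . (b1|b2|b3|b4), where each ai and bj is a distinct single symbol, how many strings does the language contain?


First group: 3 alternatives
Second group: 4 alternatives
Concatenation: each choice from group 1 pairs with each from group 2
Total = 3 x 4 = 12

12


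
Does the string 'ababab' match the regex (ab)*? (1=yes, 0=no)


Pattern: (ab)*
String: 'ababab'
Pattern requires: zero or more repetitions of 'ab'
Pairs: ['ab', 'ab', 'ab']
All pairs are 'ab'? Yes
Result: 1

1


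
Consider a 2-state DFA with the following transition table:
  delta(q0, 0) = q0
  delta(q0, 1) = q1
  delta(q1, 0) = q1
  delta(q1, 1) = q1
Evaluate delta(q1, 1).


Looking up transition function:
delta(q1, 1) in the table
Row: q1, Column: 1
Result: q1

q1


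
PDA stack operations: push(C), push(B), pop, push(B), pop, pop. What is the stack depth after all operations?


Tracing stack operations:
  push(C) -> stack = [C], depth=1
  push(B) -> stack = [C,B], depth=2
  pop -> removed B, stack = [C], depth=1
  push(B) -> stack = [C,B], depth=2
  pop -> removed B, stack = [C], depth=1
  pop -> removed C, stack = [], depth=0
Final depth = 0

0


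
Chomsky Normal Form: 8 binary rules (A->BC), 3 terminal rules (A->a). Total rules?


CNF allows two rule forms:
  A -> BC (binary): 8 rules
  A -> a (terminal): 3 rules
Total = 8 + 3 = 11

11


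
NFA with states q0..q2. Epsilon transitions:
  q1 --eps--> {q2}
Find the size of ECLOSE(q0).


Starting from q0
Initialize closure = {q0}
q0 has no outgoing epsilon transitions -> nothing to add
Final closure: {q0}
Size = 1

1


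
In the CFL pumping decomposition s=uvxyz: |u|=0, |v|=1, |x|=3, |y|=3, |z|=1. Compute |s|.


|s| = |u| + |v| + |x| + |y| + |z|
= 0 + 1 + 3 + 3 + 1
= 1 + 3 + 4
= 4 + 4
= 8

8


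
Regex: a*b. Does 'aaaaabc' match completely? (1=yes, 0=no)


Pattern: a*b
String: 'aaaaabc'
Pattern requires: zero or more 'a's followed by exactly one 'b'
Found 5 leading 'a's
Remaining: 'bc'
Remaining is not 'b' -> no match
Result: 0

0


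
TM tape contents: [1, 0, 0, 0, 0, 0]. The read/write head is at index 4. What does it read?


Tape: [1, 0, 0, 0, 0, 0]
Positions: 0 1 2 3 4 5
Values:    1 0 0 0 0 0
Head at position 4
tape[4] = 0

0


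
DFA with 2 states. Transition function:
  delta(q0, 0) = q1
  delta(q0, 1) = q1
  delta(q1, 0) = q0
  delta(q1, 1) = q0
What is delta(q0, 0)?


Looking up transition function:
delta(q0, 0) in the table
Row: q0, Column: 0
Result: q1

q1


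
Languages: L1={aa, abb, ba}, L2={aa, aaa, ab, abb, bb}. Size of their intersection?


L1 = {aa, abb, ba}
L2 = {aa, aaa, ab, abb, bb}
Checking each string in L1 against L2:
  'aa': in L2? Yes
  'abb': in L2? Yes
  'ba': in L2? No
Intersection = {aa, abb}
|L1 ∩ L2| = 2

2


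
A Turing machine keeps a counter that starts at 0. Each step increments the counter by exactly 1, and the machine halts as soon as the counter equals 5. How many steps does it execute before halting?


Counter starts at 0. Counting sequence:
  Step 1: counter = 1
  Step 2: counter = 2
  Step 3: counter = 3
  Step 4: counter = 4
  Step 5: counter = 5
Counter reached 5 -> halt
Total steps = 5

5


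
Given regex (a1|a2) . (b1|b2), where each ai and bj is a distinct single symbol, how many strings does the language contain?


First group: 2 alternatives
Second group: 2 alternatives
Concatenation: each choice from group 1 pairs with each from group 2
Total = 2 x 2 = 4

4


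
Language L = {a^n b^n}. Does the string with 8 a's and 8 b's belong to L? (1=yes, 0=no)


Language requires equal numbers of a's and b's
PDA pushes for each 'a', pops for each 'b'
Number of a's = 8
Number of b's = 8
8 == 8 -> Accept

1


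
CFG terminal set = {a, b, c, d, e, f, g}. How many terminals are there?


Terminal symbols: a, b, c, d, e, f, g
Counting each: a (#1), b (#2), c (#3), d (#4), e (#5), f (#6), g (#7)
Total = 7

7


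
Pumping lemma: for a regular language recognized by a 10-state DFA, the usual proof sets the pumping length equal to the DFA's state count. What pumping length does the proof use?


Pumping lemma for regular languages (standard proof):
Take p = |Q|, the number of DFA states.
Any string of length >= |Q| passes through |Q|+1 states while reading its first |Q| symbols,
so by pigeonhole some state repeats, giving the loop that can be pumped.
Here |Q| = 10
Therefore the proof uses p = 10

10


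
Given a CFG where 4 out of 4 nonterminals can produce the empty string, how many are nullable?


Nonterminals: {S, A, B, C}
A nonterminal is nullable if it can derive epsilon
Counting nullable nonterminals: 4
Total nullable = 4

4


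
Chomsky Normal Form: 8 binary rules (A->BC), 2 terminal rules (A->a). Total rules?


CNF allows two rule forms:
  A -> BC (binary): 8 rules
  A -> a (terminal): 2 rules
Total = 8 + 2 = 10

10


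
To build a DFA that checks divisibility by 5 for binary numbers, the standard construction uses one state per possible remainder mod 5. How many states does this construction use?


Divisibility by 5 is tracked via the remainder mod 5: 0, 1, ..., 4
The construction assigns one state to each remainder
Number of remainders = 5

5


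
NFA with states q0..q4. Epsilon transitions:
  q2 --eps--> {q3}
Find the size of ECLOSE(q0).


Starting from q0
Initialize closure = {q0}
q0 has no outgoing epsilon transitions -> nothing to add
Final closure: {q0}
Size = 1

1


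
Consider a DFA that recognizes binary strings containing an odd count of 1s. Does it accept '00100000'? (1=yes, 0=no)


DFA has 2 states: q_even (start, accept=no) and q_odd
Processing string '00100000' character by character:
  Position 0: read '0', 1-count=0 -> q_even (no change)
  Position 1: read '0', 1-count=0 -> q_even (no change)
  Position 2: read '1', 1-count=1 -> q_odd
  Position 3: read '0', 1-count=1 -> q_odd (no change)
  Position 4: read '0', 1-count=1 -> q_odd (no change)
  Position 5: read '0', 1-count=1 -> q_odd (no change)
  Position 6: read '0', 1-count=1 -> q_odd (no change)
  Position 7: read '0', 1-count=1 -> q_odd (no change)
Final state: q_odd, total 1s = 1 (odd); the DFA requires an odd count -> accept

1


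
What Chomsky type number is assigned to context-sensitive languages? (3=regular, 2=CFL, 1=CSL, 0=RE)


Chomsky hierarchy levels:
  Type 3: Regular (DFA/NFA/regex)
  Type 2: Context-free (PDA)
  Type 1: Context-sensitive
  Type 0: Recursively enumerable (TM)
'context-sensitive' corresponds to Type 1

1


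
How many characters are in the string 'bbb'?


String: 'bbb'
Counting characters:
  'b' appears 3 time(s)
Total length = 0 + 3 = 3

3


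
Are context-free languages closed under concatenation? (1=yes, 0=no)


CFL closure properties:
  Closed under: union, concatenation, Kleene star
  NOT closed under: intersection, complement
Operation 'concatenation' is in closed list -> Yes (closed)

1


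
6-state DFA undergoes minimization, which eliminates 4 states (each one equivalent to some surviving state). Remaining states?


Original DFA: 6 states
Redundant states removed: 4
Minimized states = original - removed
= 6 - 4
= 2

2


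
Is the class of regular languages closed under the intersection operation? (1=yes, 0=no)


Regular languages are closed under:
- Union (DFA product construction)
- Intersection (DFA product construction)
- Complement (swap accept/reject states)
- Concatenation (NFA construction)
- Kleene star (NFA construction)
intersection is in this list
Therefore: closed

1


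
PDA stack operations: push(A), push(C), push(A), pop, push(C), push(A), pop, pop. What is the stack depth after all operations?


Tracing stack operations:
  push(A) -> stack = [A], depth=1
  push(C) -> stack = [A,C], depth=2
  push(A) -> stack = [A,C,A], depth=3
  pop -> removed A, stack = [A,C], depth=2
  push(C) -> stack = [A,C,C], depth=3
  push(A) -> stack = [A,C,C,A], depth=4
  pop -> removed A, stack = [A,C,C], depth=3
  pop -> removed C, stack = [A,C], depth=2
Final depth = 2

2


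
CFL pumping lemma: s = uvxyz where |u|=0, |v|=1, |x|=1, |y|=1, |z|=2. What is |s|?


|s| = |u| + |v| + |x| + |y| + |z|
= 0 + 1 + 1 + 1 + 2
= 1 + 1 + 3
= 2 + 3
= 5

5


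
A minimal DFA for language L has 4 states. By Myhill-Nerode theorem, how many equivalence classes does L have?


Myhill-Nerode theorem:
Number of equivalence classes = number of states in minimal DFA
Minimal DFA states = 4
Therefore equivalence classes = 4

4


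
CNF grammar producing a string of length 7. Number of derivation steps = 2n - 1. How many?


Chomsky Normal Form derivation:
String length n = 7
Each step either:
  - Splits a nonterminal into two (n-1 such steps)
  - Converts a nonterminal to terminal (n such steps)
Total = (n-1) + n = 2n - 1
= 2(7) - 1
= 14 - 1
= 13

13


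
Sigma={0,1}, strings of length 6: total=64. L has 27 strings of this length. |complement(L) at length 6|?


Alphabet: {0,1}
String length: 6
Total strings of length 6 = 2^6 = 64
Strings in L = 27
Complement = total - |L|
= 64 - 27
= 37

37


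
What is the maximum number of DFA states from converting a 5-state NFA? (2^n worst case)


NFA has 5 states
Subset construction: each DFA state = subset of NFA states
Maximum subsets = 2^5
2^5 = 32

32


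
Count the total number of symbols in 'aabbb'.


String: 'aabbb'
Counting characters:
  'a' appears 2 time(s)
  'b' appears 3 time(s)
Total length = 2 + 3 = 5

5


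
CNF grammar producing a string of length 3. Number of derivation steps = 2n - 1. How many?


Chomsky Normal Form derivation:
String length n = 3
Each step either:
  - Splits a nonterminal into two (n-1 such steps)
  - Converts a nonterminal to terminal (n such steps)
Total = (n-1) + n = 2n - 1
= 2(3) - 1
= 6 - 1
= 5

5


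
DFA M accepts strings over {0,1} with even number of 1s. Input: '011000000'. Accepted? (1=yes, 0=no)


DFA has 2 states: q_even (start, accept=yes) and q_odd
Processing string '011000000' character by character:
  Position 0: read '0', 1-count=0 -> q_even (no change)
  Position 1: read '1', 1-count=1 -> q_odd
  Position 2: read '1', 1-count=2 -> q_even
  Position 3: read '0', 1-count=2 -> q_even (no change)
  Position 4: read '0', 1-count=2 -> q_even (no change)
  Position 5: read '0', 1-count=2 -> q_even (no change)
  Position 6: read '0', 1-count=2 -> q_even (no change)
  Position 7: read '0', 1-count=2 -> q_even (no change)
  Position 8: read '0', 1-count=2 -> q_even (no change)
Final state: q_even, total 1s = 2 (even); the DFA requires an even count -> accept

1


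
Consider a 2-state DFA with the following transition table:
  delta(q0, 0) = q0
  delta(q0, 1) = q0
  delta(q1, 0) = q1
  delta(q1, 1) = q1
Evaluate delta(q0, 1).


Looking up transition function:
delta(q0, 1) in the table
Row: q0, Column: 1
Result: q0

q0


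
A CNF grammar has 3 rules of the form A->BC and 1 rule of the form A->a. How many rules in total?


CNF allows two rule forms:
  A -> BC (binary): 3 rules
  A -> a (terminal): 1 rule
Total = 3 + 1 = 4

4


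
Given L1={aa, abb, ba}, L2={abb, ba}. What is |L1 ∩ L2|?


L1 = {aa, abb, ba}
L2 = {abb, ba}
Checking each string in L1 against L2:
  'aa': in L2? No
  'abb': in L2? Yes
  'ba': in L2? Yes
Intersection = {abb, ba}
|L1 ∩ L2| = 2

2


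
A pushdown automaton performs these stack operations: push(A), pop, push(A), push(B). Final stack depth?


Tracing stack operations:
  push(A) -> stack = [A], depth=1
  pop -> removed A, stack = [], depth=0
  push(A) -> stack = [A], depth=1
  push(B) -> stack = [A,B], depth=2
Final depth = 2

2


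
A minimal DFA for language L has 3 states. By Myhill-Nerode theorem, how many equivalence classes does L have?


Myhill-Nerode theorem:
Number of equivalence classes = number of states in minimal DFA
Minimal DFA states = 3
Therefore equivalence classes = 3

3


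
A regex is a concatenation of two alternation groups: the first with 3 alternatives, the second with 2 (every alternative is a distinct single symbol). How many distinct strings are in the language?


First group: 3 alternatives
Second group: 2 alternatives
Concatenation: each choice from group 1 pairs with each from group 2
Total = 3 x 2 = 6

6


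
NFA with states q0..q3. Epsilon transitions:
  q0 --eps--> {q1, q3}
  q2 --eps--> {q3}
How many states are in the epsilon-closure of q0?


Starting from q0
Initialize closure = {q0}
Follow epsilon from q0 -> add q1
Follow epsilon from q0 -> add q3
Final closure: {q0, q1, q3}
Size = 3

3


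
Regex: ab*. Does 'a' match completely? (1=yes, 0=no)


Pattern: ab*
String: 'a'
Pattern requires: exactly one 'a' followed by zero or more 'b's
First char is 'a' -> OK
Rest '': all b's? Yes
Result: 1

1


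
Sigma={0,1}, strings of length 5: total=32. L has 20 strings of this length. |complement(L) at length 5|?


Alphabet: {0,1}
String length: 5
Total strings of length 5 = 2^5 = 32
Strings in L = 20
Complement = total - |L|
= 32 - 20
= 12

12


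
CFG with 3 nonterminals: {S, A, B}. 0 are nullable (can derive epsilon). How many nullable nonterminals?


Nonterminals: {S, A, B}
A nonterminal is nullable if it can derive epsilon
Counting nullable nonterminals: 0
Total nullable = 0

0


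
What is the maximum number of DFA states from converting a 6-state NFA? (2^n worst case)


NFA has 6 states
Subset construction: each DFA state = subset of NFA states
Maximum subsets = 2^6
2^6 = 64

64


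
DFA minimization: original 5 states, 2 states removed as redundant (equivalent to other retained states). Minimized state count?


Original DFA: 5 states
Redundant states removed: 2
Minimized states = original - removed
= 5 - 2
= 3

3


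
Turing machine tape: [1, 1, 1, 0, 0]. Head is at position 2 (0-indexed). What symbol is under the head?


Tape: [1, 1, 1, 0, 0]
Positions: 0 1 2 3 4
Values:    1 1 1 0 0
Head at position 2
tape[2] = 1

1


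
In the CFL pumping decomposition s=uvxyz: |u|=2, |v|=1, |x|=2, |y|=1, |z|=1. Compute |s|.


|s| = |u| + |v| + |x| + |y| + |z|
= 2 + 1 + 2 + 1 + 1
= 3 + 2 + 2
= 5 + 2
= 7

7


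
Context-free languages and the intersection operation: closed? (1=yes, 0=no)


CFL closure properties:
  Closed under: union, concatenation, Kleene star
  NOT closed under: intersection, complement
Operation 'intersection' is in not-closed list -> No (not closed)

0


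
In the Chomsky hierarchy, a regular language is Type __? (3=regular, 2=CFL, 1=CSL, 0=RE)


Chomsky hierarchy levels:
  Type 3: Regular (DFA/NFA/regex)
  Type 2: Context-free (PDA)
  Type 1: Context-sensitive
  Type 0: Recursively enumerable (TM)
'regular' corresponds to Type 3

3


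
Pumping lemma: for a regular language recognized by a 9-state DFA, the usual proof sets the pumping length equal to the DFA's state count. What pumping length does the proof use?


Pumping lemma for regular languages (standard proof):
Take p = |Q|, the number of DFA states.
Any string of length >= |Q| passes through |Q|+1 states while reading its first |Q| symbols,
so by pigeonhole some state repeats, giving the loop that can be pumped.
Here |Q| = 9
Therefore the proof uses p = 9

9


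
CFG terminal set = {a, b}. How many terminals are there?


Terminal symbols: a, b
Counting each: a (#1), b (#2)
Total = 2

2


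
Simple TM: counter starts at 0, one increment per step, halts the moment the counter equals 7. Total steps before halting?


Counter starts at 0. Counting sequence:
  Step 1: counter = 1
  Step 2: counter = 2
  Step 3: counter = 3
  Step 4: counter = 4
  Step 5: counter = 5
  Step 6: counter = 6
  Step 7: counter = 7
Counter reached 7 -> halt
Total steps = 7

7


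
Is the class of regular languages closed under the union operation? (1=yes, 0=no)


Regular languages are closed under:
- Union (DFA product construction)
- Intersection (DFA product construction)
- Complement (swap accept/reject states)
- Concatenation (NFA construction)
- Kleene star (NFA construction)
union is in this list
Therefore: closed

1


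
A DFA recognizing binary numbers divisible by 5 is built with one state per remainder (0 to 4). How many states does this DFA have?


Divisibility by 5 is tracked via the remainder mod 5: 0, 1, ..., 4
The construction assigns one state to each remainder
Number of remainders = 5

5


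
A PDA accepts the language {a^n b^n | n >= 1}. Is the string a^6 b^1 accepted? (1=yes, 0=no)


Language requires equal numbers of a's and b's
PDA pushes for each 'a', pops for each 'b'
Number of a's = 6
Number of b's = 1
6 != 1 -> Reject

0


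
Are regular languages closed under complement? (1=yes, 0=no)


Regular languages are closed under:
- Union (DFA product construction)
- Intersection (DFA product construction)
- Complement (swap accept/reject states)
- Concatenation (NFA construction)
- Kleene star (NFA construction)
complement is in this list
Therefore: closed

1


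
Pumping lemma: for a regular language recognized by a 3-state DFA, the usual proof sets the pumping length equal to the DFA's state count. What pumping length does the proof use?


Pumping lemma for regular languages (standard proof):
Take p = |Q|, the number of DFA states.
Any string of length >= |Q| passes through |Q|+1 states while reading its first |Q| symbols,
so by pigeonhole some state repeats, giving the loop that can be pumped.
Here |Q| = 3
Therefore the proof uses p = 3

3


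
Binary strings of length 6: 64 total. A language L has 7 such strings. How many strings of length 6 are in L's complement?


Alphabet: {0,1}
String length: 6
Total strings of length 6 = 2^6 = 64
Strings in L = 7
Complement = total - |L|
= 64 - 7
= 57

57


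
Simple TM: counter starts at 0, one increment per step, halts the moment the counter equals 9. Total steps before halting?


Counter starts at 0. Counting sequence:
  Step 1: counter = 1
  Step 2: counter = 2
  Step 3: counter = 3
  Step 4: counter = 4
  Step 5: counter = 5
  Step 6: counter = 6
  ...
  Step 9: counter = 9
Counter reached 9 -> halt
Total steps = 9

9


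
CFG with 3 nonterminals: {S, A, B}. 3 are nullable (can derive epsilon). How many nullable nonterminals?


Nonterminals: {S, A, B}
A nonterminal is nullable if it can derive epsilon
Counting nullable nonterminals: 3
Total nullable = 3

3


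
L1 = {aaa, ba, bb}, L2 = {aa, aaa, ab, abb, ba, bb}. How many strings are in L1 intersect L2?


L1 = {aaa, ba, bb}
L2 = {aa, aaa, ab, abb, ba, bb}
Checking each string in L1 against L2:
  'aaa': in L2? Yes
  'ba': in L2? Yes
  'bb': in L2? Yes
Intersection = {aaa, ba, bb}
|L1 ∩ L2| = 3

3


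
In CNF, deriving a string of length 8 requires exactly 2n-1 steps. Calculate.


Chomsky Normal Form derivation:
String length n = 8
Each step either:
  - Splits a nonterminal into two (n-1 such steps)
  - Converts a nonterminal to terminal (n such steps)
Total = (n-1) + n = 2n - 1
= 2(8) - 1
= 16 - 1
= 15

15


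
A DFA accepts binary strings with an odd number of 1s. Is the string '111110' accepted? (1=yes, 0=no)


DFA has 2 states: q_even (start, accept=no) and q_odd
Processing string '111110' character by character:
  Position 0: read '1', 1-count=1 -> q_odd
  Position 1: read '1', 1-count=2 -> q_even
  Position 2: read '1', 1-count=3 -> q_odd
  Position 3: read '1', 1-count=4 -> q_even
  Position 4: read '1', 1-count=5 -> q_odd
  Position 5: read '0', 1-count=5 -> q_odd (no change)
Final state: q_odd, total 1s = 5 (odd); the DFA requires an odd count -> accept

1


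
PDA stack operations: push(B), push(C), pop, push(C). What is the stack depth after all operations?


Tracing stack operations:
  push(B) -> stack = [B], depth=1
  push(C) -> stack = [B,C], depth=2
  pop -> removed C, stack = [B], depth=1
  push(C) -> stack = [B,C], depth=2
Final depth = 2

2


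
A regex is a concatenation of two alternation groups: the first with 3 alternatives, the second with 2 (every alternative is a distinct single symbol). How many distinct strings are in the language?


First group: 3 alternatives
Second group: 2 alternatives
Concatenation: each choice from group 1 pairs with each from group 2
Total = 3 x 2 = 6

6


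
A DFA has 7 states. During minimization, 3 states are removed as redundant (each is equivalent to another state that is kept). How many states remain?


Original DFA: 7 states
Redundant states removed: 3
Minimized states = original - removed
= 7 - 3
= 4

4


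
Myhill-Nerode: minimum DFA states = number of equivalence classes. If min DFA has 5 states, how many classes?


Myhill-Nerode theorem:
Number of equivalence classes = number of states in minimal DFA
Minimal DFA states = 5
Therefore equivalence classes = 5

5


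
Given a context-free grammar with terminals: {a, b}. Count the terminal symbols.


Terminal symbols: a, b
Counting each: a (#1), b (#2)
Total = 2

2


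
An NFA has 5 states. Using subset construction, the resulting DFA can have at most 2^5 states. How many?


NFA has 5 states
Subset construction: each DFA state = subset of NFA states
Maximum subsets = 2^5
2^5 = 32

32


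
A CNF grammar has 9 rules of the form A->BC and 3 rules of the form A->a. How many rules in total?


CNF allows two rule forms:
  A -> BC (binary): 9 rules
  A -> a (terminal): 3 rules
Total = 9 + 3 = 12

12


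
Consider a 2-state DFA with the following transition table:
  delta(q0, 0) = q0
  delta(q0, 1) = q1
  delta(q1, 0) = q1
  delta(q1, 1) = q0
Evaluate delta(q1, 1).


Looking up transition function:
delta(q1, 1) in the table
Row: q1, Column: 1
Result: q0

q0


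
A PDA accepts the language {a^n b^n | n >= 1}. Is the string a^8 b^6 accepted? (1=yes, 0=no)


Language requires equal numbers of a's and b's
PDA pushes for each 'a', pops for each 'b'
Number of a's = 8
Number of b's = 6
8 != 6 -> Reject

0


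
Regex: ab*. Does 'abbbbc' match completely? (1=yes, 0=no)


Pattern: ab*
String: 'abbbbc'
Pattern requires: exactly one 'a' followed by zero or more 'b's
First char is 'a' -> OK
Rest 'bbbbc': all b's? No
Result: 0

0


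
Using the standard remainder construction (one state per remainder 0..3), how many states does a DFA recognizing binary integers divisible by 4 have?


Divisibility by 4 is tracked via the remainder mod 4: 0, 1, ..., 3
The construction assigns one state to each remainder
Number of remainders = 4

4


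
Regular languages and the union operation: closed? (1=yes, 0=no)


Regular languages are closed under all standard operations:
- Union: Yes (product construction)
- Intersection: Yes (product construction)
- Complement: Yes (swap accept/reject)
- Concatenation: Yes (NFA construction)
Operation: union -> Closed

1


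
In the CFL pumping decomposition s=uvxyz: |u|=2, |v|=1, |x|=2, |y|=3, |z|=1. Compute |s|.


|s| = |u| + |v| + |x| + |y| + |z|
= 2 + 1 + 2 + 3 + 1
= 3 + 2 + 4
= 5 + 4
= 9

9


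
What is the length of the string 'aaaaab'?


String: 'aaaaab'
Counting characters:
  'a' appears 5 time(s)
  'b' appears 1 time(s)
Total length = 5 + 1 = 6

6


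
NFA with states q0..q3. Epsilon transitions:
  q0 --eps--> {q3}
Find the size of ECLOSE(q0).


Starting from q0
Initialize closure = {q0}
Follow epsilon from q0 -> add q3
Final closure: {q0, q3}
Size = 2

2


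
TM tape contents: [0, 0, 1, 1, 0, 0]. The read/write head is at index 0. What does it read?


Tape: [0, 0, 1, 1, 0, 0]
Positions: 0 1 2 3 4 5
Values:    0 0 1 1 0 0
Head at position 0
tape[0] = 0

0


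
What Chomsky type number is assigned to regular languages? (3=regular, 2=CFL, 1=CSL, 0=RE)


Chomsky hierarchy levels:
  Type 3: Regular (DFA/NFA/regex)
  Type 2: Context-free (PDA)
  Type 1: Context-sensitive
  Type 0: Recursively enumerable (TM)
'regular' corresponds to Type 3

3


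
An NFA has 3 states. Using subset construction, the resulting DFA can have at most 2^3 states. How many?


NFA has 3 states
Subset construction: each DFA state = subset of NFA states
Maximum subsets = 2^3
2^3 = 8

8


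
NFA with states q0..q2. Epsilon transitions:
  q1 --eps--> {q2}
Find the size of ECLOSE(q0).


Starting from q0
Initialize closure = {q0}
q0 has no outgoing epsilon transitions -> nothing to add
Final closure: {q0}
Size = 1

1


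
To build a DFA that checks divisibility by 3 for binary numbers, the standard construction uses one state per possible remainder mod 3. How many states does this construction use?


Divisibility by 3 is tracked via the remainder mod 3: 0, 1, ..., 2
The construction assigns one state to each remainder
Number of remainders = 3

3


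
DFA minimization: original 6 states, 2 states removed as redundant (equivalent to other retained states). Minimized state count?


Original DFA: 6 states
Redundant states removed: 2
Minimized states = original - removed
= 6 - 2
= 4

4


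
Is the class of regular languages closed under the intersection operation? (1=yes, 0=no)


Regular languages are closed under:
- Union (DFA product construction)
- Intersection (DFA product construction)
- Complement (swap accept/reject states)
- Concatenation (NFA construction)
- Kleene star (NFA construction)
intersection is in this list
Therefore: closed

1


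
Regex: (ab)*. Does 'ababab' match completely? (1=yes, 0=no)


Pattern: (ab)*
String: 'ababab'
Pattern requires: zero or more repetitions of 'ab'
Pairs: ['ab', 'ab', 'ab']
All pairs are 'ab'? Yes
Result: 1

1


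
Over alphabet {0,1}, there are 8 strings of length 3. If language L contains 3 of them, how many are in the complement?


Alphabet: {0,1}
String length: 3
Total strings of length 3 = 2^3 = 8
Strings in L = 3
Complement = total - |L|
= 8 - 3
= 5

5


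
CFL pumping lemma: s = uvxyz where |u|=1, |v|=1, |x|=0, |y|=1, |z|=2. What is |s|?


|s| = |u| + |v| + |x| + |y| + |z|
= 1 + 1 + 0 + 1 + 2
= 2 + 0 + 3
= 2 + 3
= 5

5


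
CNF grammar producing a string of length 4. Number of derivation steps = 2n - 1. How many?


Chomsky Normal Form derivation:
String length n = 4
Each step either:
  - Splits a nonterminal into two (n-1 such steps)
  - Converts a nonterminal to terminal (n such steps)
Total = (n-1) + n = 2n - 1
= 2(4) - 1
= 8 - 1
= 7

7


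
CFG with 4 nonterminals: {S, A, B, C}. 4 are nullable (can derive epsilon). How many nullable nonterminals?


Nonterminals: {S, A, B, C}
A nonterminal is nullable if it can derive epsilon
Counting nullable nonterminals: 4
Total nullable = 4

4


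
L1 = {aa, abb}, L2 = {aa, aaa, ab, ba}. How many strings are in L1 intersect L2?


L1 = {aa, abb}
L2 = {aa, aaa, ab, ba}
Checking each string in L1 against L2:
  'aa': in L2? Yes
  'abb': in L2? No
Intersection = {aa}
|L1 ∩ L2| = 1

1


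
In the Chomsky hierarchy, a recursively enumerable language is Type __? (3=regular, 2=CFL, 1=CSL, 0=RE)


Chomsky hierarchy levels:
  Type 3: Regular (DFA/NFA/regex)
  Type 2: Context-free (PDA)
  Type 1: Context-sensitive
  Type 0: Recursively enumerable (TM)
'recursively enumerable' corresponds to Type 0

0


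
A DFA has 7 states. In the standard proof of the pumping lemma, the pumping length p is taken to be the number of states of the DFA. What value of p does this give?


Pumping lemma for regular languages (standard proof):
Take p = |Q|, the number of DFA states.
Any string of length >= |Q| passes through |Q|+1 states while reading its first |Q| symbols,
so by pigeonhole some state repeats, giving the loop that can be pumped.
Here |Q| = 7
Therefore the proof uses p = 7

7


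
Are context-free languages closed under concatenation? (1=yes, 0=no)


CFL closure properties:
  Closed under: union, concatenation, Kleene star
  NOT closed under: intersection, complement
Operation 'concatenation' is in closed list -> Yes (closed)

1


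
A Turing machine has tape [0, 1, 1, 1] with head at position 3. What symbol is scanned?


Tape: [0, 1, 1, 1]
Positions: 0 1 2 3
Values:    0 1 1 1
Head at position 3
tape[3] = 1

1


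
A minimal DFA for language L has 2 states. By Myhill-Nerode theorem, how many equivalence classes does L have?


Myhill-Nerode theorem:
Number of equivalence classes = number of states in minimal DFA
Minimal DFA states = 2
Therefore equivalence classes = 2

2


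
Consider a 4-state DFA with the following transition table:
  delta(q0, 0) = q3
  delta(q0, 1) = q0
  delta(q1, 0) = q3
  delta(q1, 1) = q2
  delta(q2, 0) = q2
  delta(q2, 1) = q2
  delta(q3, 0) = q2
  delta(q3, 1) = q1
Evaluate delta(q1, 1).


Looking up transition function:
delta(q1, 1) in the table
Row: q1, Column: 1
Result: q2

q2


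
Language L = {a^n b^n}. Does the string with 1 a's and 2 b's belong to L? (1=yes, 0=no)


Language requires equal numbers of a's and b's
PDA pushes for each 'a', pops for each 'b'
Number of a's = 1
Number of b's = 2
1 != 2 -> Reject

0


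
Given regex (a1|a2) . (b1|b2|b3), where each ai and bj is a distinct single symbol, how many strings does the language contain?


First group: 2 alternatives
Second group: 3 alternatives
Concatenation: each choice from group 1 pairs with each from group 2
Total = 2 x 3 = 6

6


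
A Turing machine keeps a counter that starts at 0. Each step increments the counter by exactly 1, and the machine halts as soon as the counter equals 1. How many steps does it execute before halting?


Counter starts at 0. Counting sequence:
  Step 1: counter = 1
Counter reached 1 -> halt
Total steps = 1

1


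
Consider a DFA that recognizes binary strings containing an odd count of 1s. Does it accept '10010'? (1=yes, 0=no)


DFA has 2 states: q_even (start, accept=no) and q_odd
Processing string '10010' character by character:
  Position 0: read '1', 1-count=1 -> q_odd
  Position 1: read '0', 1-count=1 -> q_odd (no change)
  Position 2: read '0', 1-count=1 -> q_odd (no change)
  Position 3: read '1', 1-count=2 -> q_even
  Position 4: read '0', 1-count=2 -> q_even (no change)
Final state: q_even, total 1s = 2 (even); the DFA requires an odd count -> reject

0


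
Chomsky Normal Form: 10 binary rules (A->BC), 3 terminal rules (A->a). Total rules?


CNF allows two rule forms:
  A -> BC (binary): 10 rules
  A -> a (terminal): 3 rules
Total = 10 + 3 = 13

13


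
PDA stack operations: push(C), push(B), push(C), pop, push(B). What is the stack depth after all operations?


Tracing stack operations:
  push(C) -> stack = [C], depth=1
  push(B) -> stack = [C,B], depth=2
  push(C) -> stack = [C,B,C], depth=3
  pop -> removed C, stack = [C,B], depth=2
  push(B) -> stack = [C,B,B], depth=3
Final depth = 3

3


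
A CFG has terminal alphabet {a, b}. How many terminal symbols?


Terminal symbols: a, b
Counting each: a (#1), b (#2)
Total = 2

2


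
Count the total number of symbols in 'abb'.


String: 'abb'
Counting characters:
  'a' appears 1 time(s)
  'b' appears 2 time(s)
Total length = 1 + 2 = 3

3


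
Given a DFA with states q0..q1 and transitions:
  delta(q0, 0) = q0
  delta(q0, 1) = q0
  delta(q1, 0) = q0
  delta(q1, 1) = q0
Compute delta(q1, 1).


Looking up transition function:
delta(q1, 1) in the table
Row: q1, Column: 1
Result: q0

q0


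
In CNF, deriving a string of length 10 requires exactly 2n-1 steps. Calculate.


Chomsky Normal Form derivation:
String length n = 10
Each step either:
  - Splits a nonterminal into two (n-1 such steps)
  - Converts a nonterminal to terminal (n such steps)
Total = (n-1) + n = 2n - 1
= 2(10) - 1
= 20 - 1
= 19

19


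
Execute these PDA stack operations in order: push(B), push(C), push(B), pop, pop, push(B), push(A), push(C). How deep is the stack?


Tracing stack operations:
  push(B) -> stack = [B], depth=1
  push(C) -> stack = [B,C], depth=2
  push(B) -> stack = [B,C,B], depth=3
  pop -> removed B, stack = [B,C], depth=2
  pop -> removed C, stack = [B], depth=1
  push(B) -> stack = [B,B], depth=2
  push(A) -> stack = [B,B,A], depth=3
  push(C) -> stack = [B,B,A,C], depth=4
Final depth = 4

4


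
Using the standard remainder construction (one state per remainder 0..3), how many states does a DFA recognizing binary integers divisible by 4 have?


Divisibility by 4 is tracked via the remainder mod 4: 0, 1, ..., 3
The construction assigns one state to each remainder
Number of remainders = 4

4


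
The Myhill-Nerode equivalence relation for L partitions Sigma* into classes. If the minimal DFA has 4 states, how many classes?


Myhill-Nerode theorem:
Number of equivalence classes = number of states in minimal DFA
Minimal DFA states = 4
Therefore equivalence classes = 4

4


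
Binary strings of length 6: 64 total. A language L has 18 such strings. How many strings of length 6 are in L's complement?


Alphabet: {0,1}
String length: 6
Total strings of length 6 = 2^6 = 64
Strings in L = 18
Complement = total - |L|
= 64 - 18
= 46

46
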